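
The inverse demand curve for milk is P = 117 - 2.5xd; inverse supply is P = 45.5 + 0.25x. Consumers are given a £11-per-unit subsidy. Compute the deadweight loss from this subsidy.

Pre-subsidy: 117 - 2.5x = 45.5 + 0.25x gives x* = 26 and P* = 52.
With the rebate, buyers effectively pay Pb = Ps − 11, where Ps is the price sellers receive.
On the curves, Pb = 117 - 2.5x and Ps = 45.5 + 0.25x; the wedge Ps − Pb = 11 gives 45.5 + 0.25x − (117 - 2.5x) = 11, so x' = 30.
Then Pb = 117 − 2.5·30 = 42 and Ps = 45.5 + 0.25·30 = 53.
The subsidy expands output by 30 − 26 = 4 past the efficient level; on those units the gap between marginal cost and willingness to pay runs from 0 up to 11.
DWL = ½ × 11 × 4 = 22.

Deadweight loss = £22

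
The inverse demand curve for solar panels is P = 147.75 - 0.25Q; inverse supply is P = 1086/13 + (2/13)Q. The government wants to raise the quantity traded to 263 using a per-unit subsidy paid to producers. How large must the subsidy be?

Required subsidy s = 42 per unit

At Q = 263, from the demand curve buyers pay Pb = 147.75 − 0.25·263 = 82; from the supply curve sellers need Ps = 1086/13 + (2/13)·263 = 124.
The subsidy must fill the gap: s = Ps − Pb = 124 − 82 = 42.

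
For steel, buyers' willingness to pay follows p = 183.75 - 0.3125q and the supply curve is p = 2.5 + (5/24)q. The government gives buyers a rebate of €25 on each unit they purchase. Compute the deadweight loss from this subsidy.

Deadweight loss = €600

Pre-subsidy: 183.75 - 0.3125q = 2.5 + (5/24)q gives q* = 348 and p* = 75.
With the rebate, buyers effectively pay pb = ps − 25, where ps is the price sellers receive.
On the curves, pb = 183.75 - 0.3125q and ps = 2.5 + (5/24)q; the wedge ps − pb = 25 gives 2.5 + (5/24)q − (183.75 - 0.3125q) = 25, so q' = 396.
Then pb = 183.75 − 0.3125·396 = 60 and ps = 2.5 + (5/24)·396 = 85.
The subsidy expands output by 396 − 348 = 48 past the efficient level; on those units the gap between marginal cost and willingness to pay runs from 0 up to 25.
DWL = ½ × 25 × 48 = 600.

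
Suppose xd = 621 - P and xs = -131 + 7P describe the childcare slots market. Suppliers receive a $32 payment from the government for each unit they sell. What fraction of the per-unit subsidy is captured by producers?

Pre-subsidy: 621 - P = -131 + 7P gives P* = 94, x* = 527.
With the subsidy, sellers receive Ps = Pb + 32 for each unit, where Pb is the price buyers pay.
Supply in terms of Pb becomes xs = -131 + 7(Pb + 32) = 93 + 7Pb. Setting this equal to demand: 621 - Pb = 93 + 7Pb, so Pb = 66.
Sellers receive Ps = 66 + 32 = 98; x' = 621 − 1·66 = 555.
Buyers' price falls by P* − Pb = 94 − 66 = 28; sellers' price rises by Ps − P* = 98 − 94 = 4.
So producers capture 4/32 = 0.125 of each unit of subsidy.

Producer share = 0.125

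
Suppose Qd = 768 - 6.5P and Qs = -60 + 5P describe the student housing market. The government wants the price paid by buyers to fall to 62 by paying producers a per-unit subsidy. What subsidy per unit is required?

Required subsidy s = 23 per unit

At a buyer price of 62, quantity demanded is 768 − 6.5·62 = 365.
Sellers supply 365 only when they receive Ps with -60 + 5·Ps = 365, i.e. Ps = 85.
s = Ps − Pb = 85 − 62 = 23.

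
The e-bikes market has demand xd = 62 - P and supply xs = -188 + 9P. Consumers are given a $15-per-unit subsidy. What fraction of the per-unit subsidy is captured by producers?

Producer share = 0.1

Pre-subsidy: 62 - P = -188 + 9P gives P* = 25, x* = 37.
With the rebate, buyers effectively pay Pb = Ps − 15, where Ps is the price sellers receive.
Demand in terms of Ps becomes xd = 62 − 1(Ps − 15) = 77 - Ps. Setting this equal to supply: 77 - Ps = -188 + 9Ps, so Ps = 26.5.
Buyers pay Pb = 26.5 − 15 = 11.5; x' = -188 + 9·26.5 = 50.5.
Buyers' price falls by P* − Pb = 25 − 11.5 = 13.5; sellers' price rises by Ps − P* = 26.5 − 25 = 1.5.
So producers capture 1.5/15 = 0.1 of each unit of subsidy.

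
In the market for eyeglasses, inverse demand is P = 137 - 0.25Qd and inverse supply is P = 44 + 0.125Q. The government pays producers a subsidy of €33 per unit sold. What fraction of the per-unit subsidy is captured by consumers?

Consumer share = 2/3

Pre-subsidy: 137 - 0.25Q = 44 + 0.125Q gives Q* = 248 and P* = 75.
With the subsidy, sellers receive Ps = Pb + 33 for each unit, where Pb is the price buyers pay.
On the curves, Pb = 137 - 0.25Q and Ps = 44 + 0.125Q; the wedge Ps − Pb = 33 gives 44 + 0.125Q − (137 - 0.25Q) = 33, so Q' = 336.
Then Pb = 137 − 0.25·336 = 53 and Ps = 44 + 0.125·336 = 86.
Buyers' price falls by P* − Pb = 75 − 53 = 22; sellers' price rises by Ps − P* = 86 − 75 = 11.
So consumers capture 22/33 = 2/3 of each unit of subsidy.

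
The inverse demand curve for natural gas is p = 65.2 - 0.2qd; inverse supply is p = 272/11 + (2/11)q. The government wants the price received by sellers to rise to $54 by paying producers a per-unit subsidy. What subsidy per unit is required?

Required subsidy s = $21 per unit

At a seller price of 54, quantity supplied is -136 + 5.5·54 = 161.
Buyers absorb 161 only when they pay pb = 65.2 − 0.2·161 = 33.
s = ps − pb = 54 − 33 = 21.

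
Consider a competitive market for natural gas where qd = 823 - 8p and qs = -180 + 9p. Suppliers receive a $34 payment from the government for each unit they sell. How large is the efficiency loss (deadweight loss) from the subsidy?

Deadweight loss = $2448

Pre-subsidy: 823 - 8p = -180 + 9p gives p* = 59, q* = 351.
With the subsidy, sellers receive ps = pb + 34 for each unit, where pb is the price buyers pay.
Supply in terms of pb becomes qs = -180 + 9(pb + 34) = 126 + 9pb. Setting this equal to demand: 823 - 8pb = 126 + 9pb, so pb = 41.
Sellers receive ps = 41 + 34 = 75; q' = 823 − 8·41 = 495.
The subsidy expands output by 495 − 351 = 144 past the efficient level; on those units the gap between marginal cost and willingness to pay runs from 0 up to 34.
DWL = ½ × 34 × 144 = 2448.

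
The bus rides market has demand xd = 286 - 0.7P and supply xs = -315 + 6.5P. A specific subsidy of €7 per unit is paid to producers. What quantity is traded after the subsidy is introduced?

x' = 33407/144

Pre-subsidy: 286 - 0.7P = -315 + 6.5P gives P* = 3005/36, x* = 16385/72.
With the subsidy, sellers receive Ps = Pb + 7 for each unit, where Pb is the price buyers pay.
Supply in terms of Pb becomes xs = -315 + 6.5(Pb + 7) = -269.5 + 6.5Pb. Setting this equal to demand: 286 - 0.7Pb = -269.5 + 6.5Pb, so Pb = 5555/72.
Sellers receive Ps = 5555/72 + 7 = 6059/72; x' = 286 − 0.7·(5555/72) = 33407/144.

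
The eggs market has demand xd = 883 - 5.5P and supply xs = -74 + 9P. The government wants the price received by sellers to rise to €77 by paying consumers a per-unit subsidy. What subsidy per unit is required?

At a seller price of 77, quantity supplied is -74 + 9·77 = 619.
Buyers absorb 619 only when they pay Pb with 883 − 5.5·Pb = 619, i.e. Pb = 48.
s = Ps − Pb = 77 − 48 = 29.

Required subsidy s = €29 per unit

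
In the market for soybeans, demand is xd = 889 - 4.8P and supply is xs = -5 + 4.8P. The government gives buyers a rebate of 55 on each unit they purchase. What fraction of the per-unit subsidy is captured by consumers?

Pre-subsidy: 889 - 4.8P = -5 + 4.8P gives P* = 93.125, x* = 442.
With the rebate, buyers effectively pay Pb = Ps − 55, where Ps is the price sellers receive.
Demand in terms of Ps becomes xd = 889 − 4.8(Ps − 55) = 1153 - 4.8Ps. Setting this equal to supply: 1153 - 4.8Ps = -5 + 4.8Ps, so Ps = 120.625.
Buyers pay Pb = 120.625 − 55 = 65.625; x' = -5 + 4.8·120.625 = 574.
Buyers' price falls by P* − Pb = 93.125 − 65.625 = 27.5; sellers' price rises by Ps − P* = 120.625 − 93.125 = 27.5.
So consumers capture 27.5/55 = 0.5 of each unit of subsidy.

Consumer share = 0.5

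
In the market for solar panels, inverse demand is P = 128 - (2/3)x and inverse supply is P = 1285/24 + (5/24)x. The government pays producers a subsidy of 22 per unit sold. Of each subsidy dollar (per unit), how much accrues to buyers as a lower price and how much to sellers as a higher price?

Buyers gain 352/21 per unit; sellers gain 110/21 per unit

Pre-subsidy: 128 - (2/3)x = 1285/24 + (5/24)x gives x* = 1787/21 and P* = 4490/63.
With the subsidy, sellers receive Ps = Pb + 22 for each unit, where Pb is the price buyers pay.
On the curves, Pb = 128 - (2/3)x and Ps = 1285/24 + (5/24)x; the wedge Ps − Pb = 22 gives 1285/24 + (5/24)x − (128 - (2/3)x) = 22, so x' = 2315/21.
Then Pb = 128 − (2/3)·(2315/21) = 3434/63 and Ps = 1285/24 + (5/24)·(2315/21) = 4820/63.
Buyers' price falls by P* − Pb = 4490/63 − 3434/63 = 352/21; sellers' price rises by Ps − P* = 4820/63 − 4490/63 = 110/21.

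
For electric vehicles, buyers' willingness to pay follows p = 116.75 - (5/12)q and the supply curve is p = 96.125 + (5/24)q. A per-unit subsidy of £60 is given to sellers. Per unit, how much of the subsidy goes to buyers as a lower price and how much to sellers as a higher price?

Buyers gain £40 per unit; sellers gain £20 per unit

Pre-subsidy: 116.75 - (5/12)q = 96.125 + (5/24)q gives q* = 33 and p* = 103.
With the subsidy, sellers receive ps = pb + 60 for each unit, where pb is the price buyers pay.
On the curves, pb = 116.75 - (5/12)q and ps = 96.125 + (5/24)q; the wedge ps − pb = 60 gives 96.125 + (5/24)q − (116.75 - (5/12)q) = 60, so q' = 129.
Then pb = 116.75 − (5/12)·129 = 63 and ps = 96.125 + (5/24)·129 = 123.
Buyers' price falls by p* − pb = 103 − 63 = 40; sellers' price rises by ps − p* = 123 − 103 = 20.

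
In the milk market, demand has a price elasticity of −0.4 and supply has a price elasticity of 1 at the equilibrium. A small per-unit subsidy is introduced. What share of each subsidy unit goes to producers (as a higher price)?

For a small subsidy around the equilibrium, the benefit split depends on the relative slopes, which at a point are proportional to the elasticities.
Buyer share = εs/(εs + |εd|) = 1/(1 + 0.4) = 5/7; seller share = |εd|/(εs + |εd|) = 2/7.
So producers capture 2/7 of the subsidy.

Producer share = 2/7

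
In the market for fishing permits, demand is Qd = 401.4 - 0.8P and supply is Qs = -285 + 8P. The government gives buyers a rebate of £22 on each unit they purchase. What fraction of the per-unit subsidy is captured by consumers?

Pre-subsidy: 401.4 - 0.8P = -285 + 8P gives P* = 78, Q* = 339.
With the rebate, buyers effectively pay Pb = Ps − 22, where Ps is the price sellers receive.
Demand in terms of Ps becomes Qd = 401.4 − 0.8(Ps − 22) = 419 - 0.8Ps. Setting this equal to supply: 419 - 0.8Ps = -285 + 8Ps, so Ps = 80.
Buyers pay Pb = 80 − 22 = 58; Q' = -285 + 8·80 = 355.
Buyers' price falls by P* − Pb = 78 − 58 = 20; sellers' price rises by Ps − P* = 80 − 78 = 2.
So consumers capture 20/22 = 10/11 of each unit of subsidy.

Consumer share = 10/11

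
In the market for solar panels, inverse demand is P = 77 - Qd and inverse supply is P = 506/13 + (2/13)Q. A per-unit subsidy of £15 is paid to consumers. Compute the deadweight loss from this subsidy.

Pre-subsidy: 77 - Q = 506/13 + (2/13)Q gives Q* = 33 and P* = 44.
With the rebate, buyers effectively pay Pb = Ps − 15, where Ps is the price sellers receive.
On the curves, Pb = 77 - Q and Ps = 506/13 + (2/13)Q; the wedge Ps − Pb = 15 gives 506/13 + (2/13)Q − (77 - Q) = 15, so Q' = 46.
Then Pb = 77 − 1·46 = 31 and Ps = 506/13 + (2/13)·46 = 46.
The subsidy expands output by 46 − 33 = 13 past the efficient level; on those units the gap between marginal cost and willingness to pay runs from 0 up to 15.
DWL = ½ × 15 × 13 = 97.5.

Deadweight loss = £97.5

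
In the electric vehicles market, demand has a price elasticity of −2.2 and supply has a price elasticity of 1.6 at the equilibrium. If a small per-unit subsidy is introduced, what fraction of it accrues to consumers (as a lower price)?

Consumer share = 8/19

For a small subsidy around the equilibrium, the benefit split depends on the relative slopes, which at a point are proportional to the elasticities.
Buyer share = εs/(εs + |εd|) = 1.6/(1.6 + 2.2) = 8/19; seller share = |εd|/(εs + |εd|) = 11/19.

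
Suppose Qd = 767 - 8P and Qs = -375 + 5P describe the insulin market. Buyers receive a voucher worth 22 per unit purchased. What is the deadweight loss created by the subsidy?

Deadweight loss = 9680/13

Pre-subsidy: 767 - 8P = -375 + 5P gives P* = 1142/13, Q* = 835/13.
With the rebate, buyers effectively pay Pb = Ps − 22, where Ps is the price sellers receive.
Demand in terms of Ps becomes Qd = 767 − 8(Ps − 22) = 943 - 8Ps. Setting this equal to supply: 943 - 8Ps = -375 + 5Ps, so Ps = 1318/13.
Buyers pay Pb = 1318/13 − 22 = 1032/13; Q' = -375 + 5·(1318/13) = 1715/13.
The subsidy expands output by 1715/13 − 835/13 = 880/13 past the efficient level; on those units the gap between marginal cost and willingness to pay runs from 0 up to 22.
DWL = ½ × 22 × 880/13 = 9680/13.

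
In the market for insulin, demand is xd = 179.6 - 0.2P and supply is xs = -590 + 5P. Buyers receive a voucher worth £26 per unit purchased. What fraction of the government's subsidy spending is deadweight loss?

Pre-subsidy: 179.6 - 0.2P = -590 + 5P gives P* = 148, x* = 150.
With the rebate, buyers effectively pay Pb = Ps − 26, where Ps is the price sellers receive.
Demand in terms of Ps becomes xd = 179.6 − 0.2(Ps − 26) = 184.8 - 0.2Ps. Setting this equal to supply: 184.8 - 0.2Ps = -590 + 5Ps, so Ps = 149.
Buyers pay Pb = 149 − 26 = 123; x' = -590 + 5·149 = 155.
ΔCS = ½(150 + 155)(148 − 123) = 3812.5; ΔPS = ½(150 + 155)(149 − 148) = 152.5.
Government spending = 26 × 155 = 4030.
DWL = ½ × 26 × (155 − 150) = 65; fraction = 65 / 4030 = 1/62.

DWL / government spending = 1/62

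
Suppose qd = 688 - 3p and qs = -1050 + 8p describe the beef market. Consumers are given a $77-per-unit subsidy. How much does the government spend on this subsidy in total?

Government cost = $29414

Pre-subsidy: 688 - 3p = -1050 + 8p gives p* = 158, q* = 214.
With the rebate, buyers effectively pay pb = ps − 77, where ps is the price sellers receive.
Demand in terms of ps becomes qd = 688 − 3(ps − 77) = 919 - 3ps. Setting this equal to supply: 919 - 3ps = -1050 + 8ps, so ps = 179.
Buyers pay pb = 179 − 77 = 102; q' = -1050 + 8·179 = 382.
Government outlay = subsidy × quantity = 77 × 382 = 29414.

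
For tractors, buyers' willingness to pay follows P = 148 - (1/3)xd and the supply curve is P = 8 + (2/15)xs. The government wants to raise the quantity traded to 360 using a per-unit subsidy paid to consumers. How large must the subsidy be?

At x = 360, from the demand curve buyers pay Pb = 148 − (1/3)·360 = 28; from the supply curve sellers need Ps = 8 + (2/15)·360 = 56.
The subsidy must fill the gap: s = Ps − Pb = 56 − 28 = 28.

Required subsidy s = 28 per unit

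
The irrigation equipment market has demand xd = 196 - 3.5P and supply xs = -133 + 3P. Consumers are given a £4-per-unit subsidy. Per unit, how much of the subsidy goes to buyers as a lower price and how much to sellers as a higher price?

Pre-subsidy: 196 - 3.5P = -133 + 3P gives P* = 658/13, x* = 245/13.
With the rebate, buyers effectively pay Pb = Ps − 4, where Ps is the price sellers receive.
Demand in terms of Ps becomes xd = 196 − 3.5(Ps − 4) = 210 - 3.5Ps. Setting this equal to supply: 210 - 3.5Ps = -133 + 3Ps, so Ps = 686/13.
Buyers pay Pb = 686/13 − 4 = 634/13; x' = -133 + 3·(686/13) = 329/13.
Buyers' price falls by P* − Pb = 658/13 − 634/13 = 24/13; sellers' price rises by Ps − P* = 686/13 − 658/13 = 28/13.

Buyers gain 24/13 per unit; sellers gain 28/13 per unit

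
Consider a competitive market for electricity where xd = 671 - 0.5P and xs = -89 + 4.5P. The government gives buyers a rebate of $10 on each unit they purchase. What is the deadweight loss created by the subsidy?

Pre-subsidy: 671 - 0.5P = -89 + 4.5P gives P* = 152, x* = 595.
With the rebate, buyers effectively pay Pb = Ps − 10, where Ps is the price sellers receive.
Demand in terms of Ps becomes xd = 671 − 0.5(Ps − 10) = 676 - 0.5Ps. Setting this equal to supply: 676 - 0.5Ps = -89 + 4.5Ps, so Ps = 153.
Buyers pay Pb = 153 − 10 = 143; x' = -89 + 4.5·153 = 599.5.
The subsidy expands output by 599.5 − 595 = 4.5 past the efficient level; on those units the gap between marginal cost and willingness to pay runs from 0 up to 10.
DWL = ½ × 10 × 4.5 = 22.5.

Deadweight loss = $22.5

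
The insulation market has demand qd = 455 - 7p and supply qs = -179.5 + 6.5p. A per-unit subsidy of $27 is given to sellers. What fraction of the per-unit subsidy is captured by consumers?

Pre-subsidy: 455 - 7p = -179.5 + 6.5p gives p* = 47, q* = 126.
With the subsidy, sellers receive ps = pb + 27 for each unit, where pb is the price buyers pay.
Supply in terms of pb becomes qs = -179.5 + 6.5(pb + 27) = -4 + 6.5pb. Setting this equal to demand: 455 - 7pb = -4 + 6.5pb, so pb = 34.
Sellers receive ps = 34 + 27 = 61; q' = 455 − 7·34 = 217.
Buyers' price falls by p* − pb = 47 − 34 = 13; sellers' price rises by ps − p* = 61 − 47 = 14.
So consumers capture 13/27 = 13/27 of each unit of subsidy.

Consumer share = 13/27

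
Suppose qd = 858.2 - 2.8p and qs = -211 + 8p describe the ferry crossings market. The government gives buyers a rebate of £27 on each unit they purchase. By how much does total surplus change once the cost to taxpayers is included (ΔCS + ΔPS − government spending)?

Net change in total surplus = -£756

Pre-subsidy: 858.2 - 2.8p = -211 + 8p gives p* = 99, q* = 581.
With the rebate, buyers effectively pay pb = ps − 27, where ps is the price sellers receive.
Demand in terms of ps becomes qd = 858.2 − 2.8(ps − 27) = 933.8 - 2.8ps. Setting this equal to supply: 933.8 - 2.8ps = -211 + 8ps, so ps = 106.
Buyers pay pb = 106 − 27 = 79; q' = -211 + 8·106 = 637.
ΔCS = ½(581 + 637)(99 − 79) = 12180; ΔPS = ½(581 + 637)(106 − 99) = 4263.
Government spending = 27 × 637 = 17199.
Net change = 12180 + 4263 − 17199 = -756. The loss equals the DWL triangle ½·27·56.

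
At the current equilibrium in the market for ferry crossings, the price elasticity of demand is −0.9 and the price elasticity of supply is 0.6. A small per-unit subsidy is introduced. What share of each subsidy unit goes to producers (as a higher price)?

Producer share = 0.6

For a small subsidy around the equilibrium, the benefit split depends on the relative slopes, which at a point are proportional to the elasticities.
Buyer share = εs/(εs + |εd|) = 0.6/(0.6 + 0.9) = 0.4; seller share = |εd|/(εs + |εd|) = 0.6.
So producers capture 0.6 of the subsidy.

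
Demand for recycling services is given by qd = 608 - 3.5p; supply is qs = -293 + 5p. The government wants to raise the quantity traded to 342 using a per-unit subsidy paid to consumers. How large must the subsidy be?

At q = 342, invert demand for the buyer price: pb = (608 − 342)/3.5 = 76; invert supply for the seller price: ps = (342 − (-293))/5 = 127.
The subsidy must fill the gap: s = ps − pb = 127 − 76 = 51.

Required subsidy s = 51 per unit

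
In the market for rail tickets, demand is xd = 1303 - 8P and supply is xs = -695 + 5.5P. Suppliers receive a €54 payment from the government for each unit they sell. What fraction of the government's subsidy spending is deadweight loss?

DWL / government spending = 88/295

Pre-subsidy: 1303 - 8P = -695 + 5.5P gives P* = 148, x* = 119.
With the subsidy, sellers receive Ps = Pb + 54 for each unit, where Pb is the price buyers pay.
Supply in terms of Pb becomes xs = -695 + 5.5(Pb + 54) = -398 + 5.5Pb. Setting this equal to demand: 1303 - 8Pb = -398 + 5.5Pb, so Pb = 126.
Sellers receive Ps = 126 + 54 = 180; x' = 1303 − 8·126 = 295.
ΔCS = ½(119 + 295)(148 − 126) = 4554; ΔPS = ½(119 + 295)(180 − 148) = 6624.
Government spending = 54 × 295 = 15930.
DWL = ½ × 54 × (295 − 119) = 4752; fraction = 4752 / 15930 = 88/295.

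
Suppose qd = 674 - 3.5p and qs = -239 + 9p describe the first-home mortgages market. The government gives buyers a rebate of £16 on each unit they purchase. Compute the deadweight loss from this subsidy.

Deadweight loss = £322.56

Pre-subsidy: 674 - 3.5p = -239 + 9p gives p* = 73.04, q* = 418.36.
With the rebate, buyers effectively pay pb = ps − 16, where ps is the price sellers receive.
Demand in terms of ps becomes qd = 674 − 3.5(ps − 16) = 730 - 3.5ps. Setting this equal to supply: 730 - 3.5ps = -239 + 9ps, so ps = 77.52.
Buyers pay pb = 77.52 − 16 = 61.52; q' = -239 + 9·77.52 = 458.68.
The subsidy expands output by 458.68 − 418.36 = 40.32 past the efficient level; on those units the gap between marginal cost and willingness to pay runs from 0 up to 16.
DWL = ½ × 16 × 40.32 = 322.56.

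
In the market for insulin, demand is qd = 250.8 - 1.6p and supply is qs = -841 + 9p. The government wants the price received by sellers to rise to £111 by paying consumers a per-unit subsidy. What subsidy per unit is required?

At a seller price of 111, quantity supplied is -841 + 9·111 = 158.
Buyers absorb 158 only when they pay pb with 250.8 − 1.6·pb = 158, i.e. pb = 58.
s = ps − pb = 111 − 58 = 53.

Required subsidy s = £53 per unit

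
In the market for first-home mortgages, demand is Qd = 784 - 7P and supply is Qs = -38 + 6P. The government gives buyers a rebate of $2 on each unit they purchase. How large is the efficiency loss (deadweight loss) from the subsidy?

Deadweight loss = 84/13

Pre-subsidy: 784 - 7P = -38 + 6P gives P* = 822/13, Q* = 4438/13.
With the rebate, buyers effectively pay Pb = Ps − 2, where Ps is the price sellers receive.
Demand in terms of Ps becomes Qd = 784 − 7(Ps − 2) = 798 - 7Ps. Setting this equal to supply: 798 - 7Ps = -38 + 6Ps, so Ps = 836/13.
Buyers pay Pb = 836/13 − 2 = 810/13; Q' = -38 + 6·(836/13) = 4522/13.
The subsidy expands output by 4522/13 − 4438/13 = 84/13 past the efficient level; on those units the gap between marginal cost and willingness to pay runs from 0 up to 2.
DWL = ½ × 2 × 84/13 = 84/13.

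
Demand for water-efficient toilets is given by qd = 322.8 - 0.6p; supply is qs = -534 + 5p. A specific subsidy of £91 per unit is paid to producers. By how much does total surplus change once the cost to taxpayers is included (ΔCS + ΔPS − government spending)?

Net change in total surplus = -£2218.125

Pre-subsidy: 322.8 - 0.6p = -534 + 5p gives p* = 153, q* = 231.
With the subsidy, sellers receive ps = pb + 91 for each unit, where pb is the price buyers pay.
Supply in terms of pb becomes qs = -534 + 5(pb + 91) = -79 + 5pb. Setting this equal to demand: 322.8 - 0.6pb = -79 + 5pb, so pb = 71.75.
Sellers receive ps = 71.75 + 91 = 162.75; q' = 322.8 − 0.6·71.75 = 279.75.
ΔCS = ½(231 + 279.75)(153 − 71.75) = 20749.21875; ΔPS = ½(231 + 279.75)(162.75 − 153) = 2489.90625.
Government spending = 91 × 279.75 = 25457.25.
Net change = 20749.21875 + 2489.90625 − 25457.25 = -2218.125. The loss equals the DWL triangle ½·91·48.75.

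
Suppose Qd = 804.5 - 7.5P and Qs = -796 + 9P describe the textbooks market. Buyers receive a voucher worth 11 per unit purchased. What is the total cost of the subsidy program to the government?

Government cost = 1342

Pre-subsidy: 804.5 - 7.5P = -796 + 9P gives P* = 97, Q* = 77.
With the rebate, buyers effectively pay Pb = Ps − 11, where Ps is the price sellers receive.
Demand in terms of Ps becomes Qd = 804.5 − 7.5(Ps − 11) = 887 - 7.5Ps. Setting this equal to supply: 887 - 7.5Ps = -796 + 9Ps, so Ps = 102.
Buyers pay Pb = 102 − 11 = 91; Q' = -796 + 9·102 = 122.
Government outlay = subsidy × quantity = 11 × 122 = 1342.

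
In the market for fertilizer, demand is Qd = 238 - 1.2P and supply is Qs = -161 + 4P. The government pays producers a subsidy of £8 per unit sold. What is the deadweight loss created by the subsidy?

Pre-subsidy: 238 - 1.2P = -161 + 4P gives P* = 1995/26, Q* = 1897/13.
With the subsidy, sellers receive Ps = Pb + 8 for each unit, where Pb is the price buyers pay.
Supply in terms of Pb becomes Qs = -161 + 4(Pb + 8) = -129 + 4Pb. Setting this equal to demand: 238 - 1.2Pb = -129 + 4Pb, so Pb = 1835/26.
Sellers receive Ps = 1835/26 + 8 = 2043/26; Q' = 238 − 1.2·(1835/26) = 1993/13.
The subsidy expands output by 1993/13 − 1897/13 = 96/13 past the efficient level; on those units the gap between marginal cost and willingness to pay runs from 0 up to 8.
DWL = ½ × 8 × 96/13 = 384/13.

Deadweight loss = 384/13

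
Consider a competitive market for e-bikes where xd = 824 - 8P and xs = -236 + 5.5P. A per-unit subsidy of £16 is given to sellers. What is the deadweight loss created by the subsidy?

Pre-subsidy: 824 - 8P = -236 + 5.5P gives P* = 2120/27, x* = 5288/27.
With the subsidy, sellers receive Ps = Pb + 16 for each unit, where Pb is the price buyers pay.
Supply in terms of Pb becomes xs = -236 + 5.5(Pb + 16) = -148 + 5.5Pb. Setting this equal to demand: 824 - 8Pb = -148 + 5.5Pb, so Pb = 72.
Sellers receive Ps = 72 + 16 = 88; x' = 824 − 8·72 = 248.
The subsidy expands output by 248 − 5288/27 = 1408/27 past the efficient level; on those units the gap between marginal cost and willingness to pay runs from 0 up to 16.
DWL = ½ × 16 × 1408/27 = 11264/27.

Deadweight loss = 11264/27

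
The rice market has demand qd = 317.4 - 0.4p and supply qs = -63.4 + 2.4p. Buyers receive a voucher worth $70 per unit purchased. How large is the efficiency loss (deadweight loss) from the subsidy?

Deadweight loss = $840

Pre-subsidy: 317.4 - 0.4p = -63.4 + 2.4p gives p* = 136, q* = 263.
With the rebate, buyers effectively pay pb = ps − 70, where ps is the price sellers receive.
Demand in terms of ps becomes qd = 317.4 − 0.4(ps − 70) = 345.4 - 0.4ps. Setting this equal to supply: 345.4 - 0.4ps = -63.4 + 2.4ps, so ps = 146.
Buyers pay pb = 146 − 70 = 76; q' = -63.4 + 2.4·146 = 287.
The subsidy expands output by 287 − 263 = 24 past the efficient level; on those units the gap between marginal cost and willingness to pay runs from 0 up to 70.
DWL = ½ × 70 × 24 = 840.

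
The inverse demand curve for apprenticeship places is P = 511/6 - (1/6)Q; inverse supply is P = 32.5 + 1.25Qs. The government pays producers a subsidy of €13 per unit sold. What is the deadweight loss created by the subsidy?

Pre-subsidy: 511/6 - (1/6)Q = 32.5 + 1.25Q gives Q* = 632/17 and P* = 2685/34.
With the subsidy, sellers receive Ps = Pb + 13 for each unit, where Pb is the price buyers pay.
On the curves, Pb = 511/6 - (1/6)Q and Ps = 32.5 + 1.25Q; the wedge Ps − Pb = 13 gives 32.5 + 1.25Q − (511/6 - (1/6)Q) = 13, so Q' = 788/17.
Then Pb = 511/6 − (1/6)·(788/17) = 2633/34 and Ps = 32.5 + 1.25·(788/17) = 3075/34.
The subsidy expands output by 788/17 − 632/17 = 156/17 past the efficient level; on those units the gap between marginal cost and willingness to pay runs from 0 up to 13.
DWL = ½ × 13 × 156/17 = 1014/17.

Deadweight loss = 1014/17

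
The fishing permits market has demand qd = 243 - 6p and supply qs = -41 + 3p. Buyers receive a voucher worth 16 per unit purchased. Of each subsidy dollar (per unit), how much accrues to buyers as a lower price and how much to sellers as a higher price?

Pre-subsidy: 243 - 6p = -41 + 3p gives p* = 284/9, q* = 161/3.
With the rebate, buyers effectively pay pb = ps − 16, where ps is the price sellers receive.
Demand in terms of ps becomes qd = 243 − 6(ps − 16) = 339 - 6ps. Setting this equal to supply: 339 - 6ps = -41 + 3ps, so ps = 380/9.
Buyers pay pb = 380/9 − 16 = 236/9; q' = -41 + 3·(380/9) = 257/3.
Buyers' price falls by p* − pb = 284/9 − 236/9 = 16/3; sellers' price rises by ps − p* = 380/9 − 284/9 = 32/3.

Buyers gain 16/3 per unit; sellers gain 32/3 per unit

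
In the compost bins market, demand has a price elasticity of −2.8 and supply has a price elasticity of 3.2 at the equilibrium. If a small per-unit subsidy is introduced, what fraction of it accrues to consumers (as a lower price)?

Consumer share = 8/15

For a small subsidy around the equilibrium, the benefit split depends on the relative slopes, which at a point are proportional to the elasticities.
Buyer share = εs/(εs + |εd|) = 3.2/(3.2 + 2.8) = 8/15; seller share = |εd|/(εs + |εd|) = 7/15.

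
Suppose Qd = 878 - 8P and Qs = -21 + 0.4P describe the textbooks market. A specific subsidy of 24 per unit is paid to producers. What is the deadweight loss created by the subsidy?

Pre-subsidy: 878 - 8P = -21 + 0.4P gives P* = 4495/42, Q* = 458/21.
With the subsidy, sellers receive Ps = Pb + 24 for each unit, where Pb is the price buyers pay.
Supply in terms of Pb becomes Qs = -21 + 0.4(Pb + 24) = -11.4 + 0.4Pb. Setting this equal to demand: 878 - 8Pb = -11.4 + 0.4Pb, so Pb = 4447/42.
Sellers receive Ps = 4447/42 + 24 = 5455/42; Q' = 878 − 8·(4447/42) = 650/21.
The subsidy expands output by 650/21 − 458/21 = 64/7 past the efficient level; on those units the gap between marginal cost and willingness to pay runs from 0 up to 24.
DWL = ½ × 24 × 64/7 = 768/7.

Deadweight loss = 768/7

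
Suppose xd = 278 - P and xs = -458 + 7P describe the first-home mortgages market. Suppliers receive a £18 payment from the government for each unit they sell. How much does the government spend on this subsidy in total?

Government cost = £3631.5

Pre-subsidy: 278 - P = -458 + 7P gives P* = 92, x* = 186.
With the subsidy, sellers receive Ps = Pb + 18 for each unit, where Pb is the price buyers pay.
Supply in terms of Pb becomes xs = -458 + 7(Pb + 18) = -332 + 7Pb. Setting this equal to demand: 278 - Pb = -332 + 7Pb, so Pb = 76.25.
Sellers receive Ps = 76.25 + 18 = 94.25; x' = 278 − 1·76.25 = 201.75.
Government outlay = subsidy × quantity = 18 × 201.75 = 3631.5.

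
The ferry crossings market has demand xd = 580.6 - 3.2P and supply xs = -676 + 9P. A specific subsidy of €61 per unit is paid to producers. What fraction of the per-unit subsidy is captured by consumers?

Consumer share = 45/61

Pre-subsidy: 580.6 - 3.2P = -676 + 9P gives P* = 103, x* = 251.
With the subsidy, sellers receive Ps = Pb + 61 for each unit, where Pb is the price buyers pay.
Supply in terms of Pb becomes xs = -676 + 9(Pb + 61) = -127 + 9Pb. Setting this equal to demand: 580.6 - 3.2Pb = -127 + 9Pb, so Pb = 58.
Sellers receive Ps = 58 + 61 = 119; x' = 580.6 − 3.2·58 = 395.
Buyers' price falls by P* − Pb = 103 − 58 = 45; sellers' price rises by Ps − P* = 119 − 103 = 16.
So consumers capture 45/61 = 45/61 of each unit of subsidy.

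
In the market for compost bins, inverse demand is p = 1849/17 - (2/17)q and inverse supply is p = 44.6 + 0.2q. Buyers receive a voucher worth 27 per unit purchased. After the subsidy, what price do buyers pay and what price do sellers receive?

Pre-subsidy: 1849/17 - (2/17)q = 44.6 + 0.2q gives q* = 202 and p* = 85.
With the rebate, buyers effectively pay pb = ps − 27, where ps is the price sellers receive.
On the curves, pb = 1849/17 - (2/17)q and ps = 44.6 + 0.2q; the wedge ps − pb = 27 gives 44.6 + 0.2q − (1849/17 - (2/17)q) = 27, so q' = 287.
Then pb = 1849/17 − (2/17)·287 = 75 and ps = 44.6 + 0.2·287 = 102.

Buyers pay 75; sellers receive 102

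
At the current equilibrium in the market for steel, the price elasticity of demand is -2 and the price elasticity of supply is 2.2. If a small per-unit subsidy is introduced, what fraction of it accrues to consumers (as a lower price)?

Consumer share = 11/21

For a small subsidy around the equilibrium, the benefit split depends on the relative slopes, which at a point are proportional to the elasticities.
Buyer share = εs/(εs + |εd|) = 2.2/(2.2 + 2) = 11/21; seller share = |εd|/(εs + |εd|) = 10/21.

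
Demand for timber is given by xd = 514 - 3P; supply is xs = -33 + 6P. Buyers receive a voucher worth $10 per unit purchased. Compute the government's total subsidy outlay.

Government cost = 10550/3

Pre-subsidy: 514 - 3P = -33 + 6P gives P* = 547/9, x* = 995/3.
With the rebate, buyers effectively pay Pb = Ps − 10, where Ps is the price sellers receive.
Demand in terms of Ps becomes xd = 514 − 3(Ps − 10) = 544 - 3Ps. Setting this equal to supply: 544 - 3Ps = -33 + 6Ps, so Ps = 577/9.
Buyers pay Pb = 577/9 − 10 = 487/9; x' = -33 + 6·(577/9) = 1055/3.
Government outlay = subsidy × quantity = 10 × 1055/3 = 10550/3.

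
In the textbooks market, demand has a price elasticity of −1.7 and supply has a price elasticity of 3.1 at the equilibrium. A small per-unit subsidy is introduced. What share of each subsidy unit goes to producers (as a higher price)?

For a small subsidy around the equilibrium, the benefit split depends on the relative slopes, which at a point are proportional to the elasticities.
Buyer share = εs/(εs + |εd|) = 3.1/(3.1 + 1.7) = 31/48; seller share = |εd|/(εs + |εd|) = 17/48.
So producers capture 17/48 of the subsidy.

Producer share = 17/48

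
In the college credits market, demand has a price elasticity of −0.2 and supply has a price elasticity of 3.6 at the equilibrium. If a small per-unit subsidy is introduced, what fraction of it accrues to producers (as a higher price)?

Producer share = 1/19

For a small subsidy around the equilibrium, the benefit split depends on the relative slopes, which at a point are proportional to the elasticities.
Buyer share = εs/(εs + |εd|) = 3.6/(3.6 + 0.2) = 18/19; seller share = |εd|/(εs + |εd|) = 1/19.
So producers capture 1/19 of the subsidy.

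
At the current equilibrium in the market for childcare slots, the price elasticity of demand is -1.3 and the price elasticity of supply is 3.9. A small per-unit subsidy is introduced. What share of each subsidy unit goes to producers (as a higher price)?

For a small subsidy around the equilibrium, the benefit split depends on the relative slopes, which at a point are proportional to the elasticities.
Buyer share = εs/(εs + |εd|) = 3.9/(3.9 + 1.3) = 0.75; seller share = |εd|/(εs + |εd|) = 0.25.
So producers capture 0.25 of the subsidy.

Producer share = 0.25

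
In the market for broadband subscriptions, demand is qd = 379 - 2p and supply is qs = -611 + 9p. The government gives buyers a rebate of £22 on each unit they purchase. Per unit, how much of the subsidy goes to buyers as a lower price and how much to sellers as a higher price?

Buyers gain £18 per unit; sellers gain £4 per unit

Pre-subsidy: 379 - 2p = -611 + 9p gives p* = 90, q* = 199.
With the rebate, buyers effectively pay pb = ps − 22, where ps is the price sellers receive.
Demand in terms of ps becomes qd = 379 − 2(ps − 22) = 423 - 2ps. Setting this equal to supply: 423 - 2ps = -611 + 9ps, so ps = 94.
Buyers pay pb = 94 − 22 = 72; q' = -611 + 9·94 = 235.
Buyers' price falls by p* − pb = 90 − 72 = 18; sellers' price rises by ps − p* = 94 − 90 = 4.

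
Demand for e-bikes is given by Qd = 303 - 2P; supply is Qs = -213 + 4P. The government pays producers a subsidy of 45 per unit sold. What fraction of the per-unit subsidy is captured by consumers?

Consumer share = 2/3

Pre-subsidy: 303 - 2P = -213 + 4P gives P* = 86, Q* = 131.
With the subsidy, sellers receive Ps = Pb + 45 for each unit, where Pb is the price buyers pay.
Supply in terms of Pb becomes Qs = -213 + 4(Pb + 45) = -33 + 4Pb. Setting this equal to demand: 303 - 2Pb = -33 + 4Pb, so Pb = 56.
Sellers receive Ps = 56 + 45 = 101; Q' = 303 − 2·56 = 191.
Buyers' price falls by P* − Pb = 86 − 56 = 30; sellers' price rises by Ps − P* = 101 − 86 = 15.
So consumers capture 30/45 = 2/3 of each unit of subsidy.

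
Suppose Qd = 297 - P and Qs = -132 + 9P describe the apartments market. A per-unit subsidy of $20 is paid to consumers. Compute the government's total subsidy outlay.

Pre-subsidy: 297 - P = -132 + 9P gives P* = 42.9, Q* = 254.1.
With the rebate, buyers effectively pay Pb = Ps − 20, where Ps is the price sellers receive.
Demand in terms of Ps becomes Qd = 297 − 1(Ps − 20) = 317 - Ps. Setting this equal to supply: 317 - Ps = -132 + 9Ps, so Ps = 44.9.
Buyers pay Pb = 44.9 − 20 = 24.9; Q' = -132 + 9·44.9 = 272.1.
Government outlay = subsidy × quantity = 20 × 272.1 = 5442.

Government cost = $5442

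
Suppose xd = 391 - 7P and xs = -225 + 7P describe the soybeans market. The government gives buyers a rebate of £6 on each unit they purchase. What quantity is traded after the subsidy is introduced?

Pre-subsidy: 391 - 7P = -225 + 7P gives P* = 44, x* = 83.
With the rebate, buyers effectively pay Pb = Ps − 6, where Ps is the price sellers receive.
Demand in terms of Ps becomes xd = 391 − 7(Ps − 6) = 433 - 7Ps. Setting this equal to supply: 433 - 7Ps = -225 + 7Ps, so Ps = 47.
Buyers pay Pb = 47 − 6 = 41; x' = -225 + 7·47 = 104.

x' = 104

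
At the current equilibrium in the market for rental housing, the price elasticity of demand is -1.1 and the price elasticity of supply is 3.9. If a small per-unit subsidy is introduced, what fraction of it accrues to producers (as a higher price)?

For a small subsidy around the equilibrium, the benefit split depends on the relative slopes, which at a point are proportional to the elasticities.
Buyer share = εs/(εs + |εd|) = 3.9/(3.9 + 1.1) = 0.78; seller share = |εd|/(εs + |εd|) = 0.22.
So producers capture 0.22 of the subsidy.

Producer share = 0.22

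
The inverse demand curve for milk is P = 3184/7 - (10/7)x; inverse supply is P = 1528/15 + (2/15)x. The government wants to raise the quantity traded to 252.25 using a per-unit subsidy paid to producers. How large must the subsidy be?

At x = 252.25, from the demand curve buyers pay Pb = 3184/7 − (10/7)·252.25 = 94.5; from the supply curve sellers need Ps = 1528/15 + (2/15)·252.25 = 135.5.
The subsidy must fill the gap: s = Ps − Pb = 135.5 − 94.5 = 41.

Required subsidy s = 41 per unit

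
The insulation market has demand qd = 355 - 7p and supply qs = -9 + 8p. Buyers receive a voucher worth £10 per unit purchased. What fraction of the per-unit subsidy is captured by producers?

Pre-subsidy: 355 - 7p = -9 + 8p gives p* = 364/15, q* = 2777/15.
With the rebate, buyers effectively pay pb = ps − 10, where ps is the price sellers receive.
Demand in terms of ps becomes qd = 355 − 7(ps − 10) = 425 - 7ps. Setting this equal to supply: 425 - 7ps = -9 + 8ps, so ps = 434/15.
Buyers pay pb = 434/15 − 10 = 284/15; q' = -9 + 8·(434/15) = 3337/15.
Buyers' price falls by p* − pb = 364/15 − 284/15 = 16/3; sellers' price rises by ps − p* = 434/15 − 364/15 = 14/3.
So producers capture (14/3)/10 = 7/15 of each unit of subsidy.

Producer share = 7/15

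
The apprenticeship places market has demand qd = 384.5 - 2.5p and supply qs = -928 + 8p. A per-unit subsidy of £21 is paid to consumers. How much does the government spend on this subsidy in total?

Government cost = £2352

Pre-subsidy: 384.5 - 2.5p = -928 + 8p gives p* = 125, q* = 72.
With the rebate, buyers effectively pay pb = ps − 21, where ps is the price sellers receive.
Demand in terms of ps becomes qd = 384.5 − 2.5(ps − 21) = 437 - 2.5ps. Setting this equal to supply: 437 - 2.5ps = -928 + 8ps, so ps = 130.
Buyers pay pb = 130 − 21 = 109; q' = -928 + 8·130 = 112.
Government outlay = subsidy × quantity = 21 × 112 = 2352.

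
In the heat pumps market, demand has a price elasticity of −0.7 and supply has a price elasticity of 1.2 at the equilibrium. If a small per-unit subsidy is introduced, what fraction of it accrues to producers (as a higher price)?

Producer share = 7/19

For a small subsidy around the equilibrium, the benefit split depends on the relative slopes, which at a point are proportional to the elasticities.
Buyer share = εs/(εs + |εd|) = 1.2/(1.2 + 0.7) = 12/19; seller share = |εd|/(εs + |εd|) = 7/19.
So producers capture 7/19 of the subsidy.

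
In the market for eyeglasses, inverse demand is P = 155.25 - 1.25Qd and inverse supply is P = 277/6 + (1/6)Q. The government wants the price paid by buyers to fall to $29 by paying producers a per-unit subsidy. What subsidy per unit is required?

Required subsidy s = $34 per unit

At a buyer price of 29, quantity demanded is 124.2 − 0.8·29 = 101.
Sellers supply 101 only when they receive Ps = 277/6 + (1/6)·101 = 63.
s = Ps − Pb = 63 − 29 = 34.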